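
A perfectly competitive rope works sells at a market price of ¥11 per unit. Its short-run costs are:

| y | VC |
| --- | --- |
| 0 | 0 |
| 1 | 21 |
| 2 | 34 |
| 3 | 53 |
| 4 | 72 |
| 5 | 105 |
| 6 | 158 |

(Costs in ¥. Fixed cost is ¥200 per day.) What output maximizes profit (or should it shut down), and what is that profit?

Compute π = P·y − TC at each output: y=0: -200; y=1: -210; y=2: -212; y=3: -220; y=4: -228; y=5: -250; y=6: -292.
Profit is highest at y = 0. Equivalently, the lowest AVC in the table is 34/2 ≈ ¥17 at y = 2, and P = ¥11 falls below it — price never covers variable cost, so the firm shuts down and loses only its fixed cost.

y = 0 (shut down); profit = -¥200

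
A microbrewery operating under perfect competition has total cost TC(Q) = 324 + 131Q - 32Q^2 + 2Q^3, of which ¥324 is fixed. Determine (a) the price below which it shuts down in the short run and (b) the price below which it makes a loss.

Shutdown price = ¥3; break-even price = ¥41

Shutdown price = min AVC. AVC = 131 - 32Q + 2Q^2, with vertex at Q = 8 and minimum ¥3.
ATC = 324/Q + 131 - 32Q + 2Q^2. Setting dATC/dQ = −324/Q^2 − 32 + 4Q = 0 gives Q = 9 (since 4·9^3 − 32·9^2 = 324).
min ATC = 324/9 + 131 − 32·9 + 2·9^2 = ¥41. That is the break-even price.
Between these two prices the firm operates at a loss; above ¥41 it earns a profit.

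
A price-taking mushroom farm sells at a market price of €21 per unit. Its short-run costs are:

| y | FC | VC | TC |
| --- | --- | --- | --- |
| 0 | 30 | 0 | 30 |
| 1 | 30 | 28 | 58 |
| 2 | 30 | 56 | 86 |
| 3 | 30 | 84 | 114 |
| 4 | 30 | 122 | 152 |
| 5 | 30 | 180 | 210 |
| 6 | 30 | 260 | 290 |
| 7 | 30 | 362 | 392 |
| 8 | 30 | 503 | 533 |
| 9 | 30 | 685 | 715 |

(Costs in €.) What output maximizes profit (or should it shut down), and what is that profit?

y = 0 (shut down); profit = -€30

Profit at each row (π = 21y − TC): y=0: -30; y=1: -37; y=2: -44; y=3: -51; y=4: -68; y=5: -105; y=6: -164; y=7: -245; y=8: -365; y=9: -526.
Profit is highest at y = 0. Equivalently, the lowest AVC in the table is 28/1 ≈ €28 at y = 1, and P = €21 falls below it — price never covers variable cost, so the firm shuts down and loses only its fixed cost.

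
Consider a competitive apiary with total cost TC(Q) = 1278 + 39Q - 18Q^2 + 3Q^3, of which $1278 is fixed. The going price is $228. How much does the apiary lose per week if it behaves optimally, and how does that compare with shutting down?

Profit = -$102 at Q = 7

AVC = 39 - 18Q + 3Q^2 has its minimum $12 at Q = 3; price $228 clears that bar, so the firm operates.
With MC = 39 - 36Q + 9Q^2, P = MC on the upward-sloping part at Q* = 7.
TR = 228·7 = 1596. TC = 1278 + 420 = 1698. Profit = 1596 − 1698 = -$102.
Shutting down would mean losing the fixed cost of $1278, so operating at a loss of $102 is better by $1176.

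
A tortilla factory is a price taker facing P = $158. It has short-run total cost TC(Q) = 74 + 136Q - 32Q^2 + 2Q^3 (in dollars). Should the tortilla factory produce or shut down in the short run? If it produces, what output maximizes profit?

Variable cost is VC = 136Q - 32Q^2 + 2Q^3, so AVC = VC/Q = 136 - 32Q + 2Q^2 and MC = dTC/dQ = 136 - 64Q + 6Q^2.
AVC is minimized where dAVC/dQ = -32 + 4Q = 0, at Q = 8; min AVC = 136 - 32·8 + 2·8^2 = $8.
Since P = $158 ≥ min AVC = $8, price covers variable cost and the firm should produce.
P = MC gives -22 - 64Q + 6Q^2 = 0, with roots -1/3 and 11. Take the larger (rising MC): Q* = 11.
Check: AVC at Q = 11 is $26 ≤ P, so revenue covers variable cost.
Profit = P·Q − TC = 158·11 − 360 = $1378.

Produce at Q = 11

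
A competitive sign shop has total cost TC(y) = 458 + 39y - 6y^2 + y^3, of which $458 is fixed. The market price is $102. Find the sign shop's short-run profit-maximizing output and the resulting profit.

Profit = -$66 at y = 7

AVC = 39 - 6y + y^2 has its minimum $30 at y = 3; price $102 clears that bar, so the firm operates.
MC = 39 - 12y + 3y^2. Setting P = MC and taking the root on the rising branch gives y* = 7.
TR = 102·7 = 714. TC = 458 + 322 = 780. Profit = 714 − 780 = -$66.
By producing, the firm covers all variable cost plus $392 of fixed cost; shutting down would lose the full $458.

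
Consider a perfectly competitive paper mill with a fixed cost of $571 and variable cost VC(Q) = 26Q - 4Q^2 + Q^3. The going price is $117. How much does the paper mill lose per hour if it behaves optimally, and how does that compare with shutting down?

Profit = -$81 at Q = 7

AVC = 26 - 4Q + Q^2; min AVC = $22 at Q = 2. Since P = $117 ≥ min AVC, the firm produces.
MC = 26 - 8Q + 3Q^2. Setting P = MC and taking the root on the rising branch gives Q* = 7.
TR = 117·7 = 819. TC = 571 + 329 = 900. Profit = 819 − 900 = -$81.
Shutting down would mean losing the fixed cost of $571, so operating at a loss of $81 is better by $490.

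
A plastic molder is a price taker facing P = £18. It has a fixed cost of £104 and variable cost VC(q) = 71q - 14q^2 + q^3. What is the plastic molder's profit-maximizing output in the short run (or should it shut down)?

Shut down

Strip out fixed cost: VC = 71q - 14q^2 + q^3. Then AVC = 71 - 14q + q^2 and MC = 71 - 28q + 3q^2.
The AVC parabola has its vertex at q = 14/2 = 7, where AVC = 71 - 14·7 + 7^2 = £22.
Since P = £18 < min AVC = £22, price fails to cover variable cost at any output.
Best response: produce nothing and absorb the £104 fixed cost.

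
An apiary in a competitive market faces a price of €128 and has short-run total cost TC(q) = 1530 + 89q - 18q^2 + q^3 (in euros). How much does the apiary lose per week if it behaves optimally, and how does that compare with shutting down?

AVC = 89 - 18q + q^2 has its minimum €8 at q = 9; price €128 clears that bar, so the firm operates.
With MC = 89 - 36q + 3q^2, P = MC on the upward-sloping part at q* = 13.
TR = 128·13 = 1664. TC = 1530 + 312 = 1842. Profit = 1664 − 1842 = -€178.
Shutting down would mean losing the fixed cost of €1530, so operating at a loss of €178 is better by €1352.

Profit = -€178 at q = 13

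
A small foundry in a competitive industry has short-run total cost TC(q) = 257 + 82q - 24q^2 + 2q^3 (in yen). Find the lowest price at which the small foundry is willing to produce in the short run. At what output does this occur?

¥10 per unit, at q = 6

The shutdown price is the minimum of AVC. VC = 82q - 24q^2 + 2q^3, so AVC = 82 - 24q + 2q^2.
At the minimum of AVC, MC = AVC. MC = 82 - 48q + 6q^2; setting MC = AVC gives 4q^2 - 24q = 0, so q = 6. min AVC = 10.
So the shutdown price is ¥10.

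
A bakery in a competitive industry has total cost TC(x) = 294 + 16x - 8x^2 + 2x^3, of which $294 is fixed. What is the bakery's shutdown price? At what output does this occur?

Short-run supply begins at min AVC. From VC = 16x - 8x^2 + 2x^3, AVC = 16 - 8x + 2x^2.
At the minimum of AVC, MC = AVC. MC = 16 - 16x + 6x^2; setting MC = AVC gives 4x^2 - 8x = 0, so x = 2. min AVC = 8.
The firm shuts down for any P below $8.

$8 per unit, at x = 2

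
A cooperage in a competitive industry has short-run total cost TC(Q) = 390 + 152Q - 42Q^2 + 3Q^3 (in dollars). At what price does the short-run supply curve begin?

$5 per unit

The shutdown price is the minimum of AVC. VC = 152Q - 42Q^2 + 3Q^3, so AVC = 152 - 42Q + 3Q^2.
dAVC/dQ = -42 + 6Q = 0 gives Q = 7. min AVC = 152 - 42·7 + 3·7^2 = 5.
The firm shuts down for any P below $5.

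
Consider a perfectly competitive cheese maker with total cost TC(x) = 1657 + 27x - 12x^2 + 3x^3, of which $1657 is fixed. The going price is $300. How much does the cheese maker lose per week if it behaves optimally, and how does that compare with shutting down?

Profit = -$187 at x = 7

AVC = 27 - 12x + 3x^2; min AVC = $15 at x = 2. Since P = $300 ≥ min AVC, the firm produces.
MC = 27 - 24x + 9x^2. Setting P = MC and taking the root on the rising branch gives x* = 7.
TR = 300·7 = 2100. TC = 1657 + 630 = 2287. Profit = 2100 − 2287 = -$187.
By producing, the firm covers all variable cost plus $1470 of fixed cost; shutting down would lose the full $1657.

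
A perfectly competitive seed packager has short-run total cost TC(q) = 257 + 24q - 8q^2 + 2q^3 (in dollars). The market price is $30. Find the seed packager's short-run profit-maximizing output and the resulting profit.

AVC = 24 - 8q + 2q^2 has its minimum $16 at q = 2; price $30 clears that bar, so the firm operates.
MC = 24 - 16q + 6q^2. Setting P = MC and taking the root on the rising branch gives q* = 3.
TR = 30·3 = 90. TC = 257 + 54 = 311. Profit = 90 − 311 = -$221.
That loss of $221 beats the $257 the firm would lose by shutting down; producing recovers $36 of fixed cost.

Profit = -$221 at q = 3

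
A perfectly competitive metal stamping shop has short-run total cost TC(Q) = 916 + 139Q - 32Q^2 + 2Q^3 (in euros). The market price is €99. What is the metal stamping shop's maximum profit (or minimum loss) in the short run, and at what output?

AVC = 139 - 32Q + 2Q^2; min AVC = €11 at Q = 8. Since P = €99 ≥ min AVC, the firm produces.
MC = 139 - 64Q + 6Q^2. Setting P = MC and taking the root on the rising branch gives Q* = 10.
TR = 99·10 = 990. TC = 916 + 190 = 1106. Profit = 990 − 1106 = -€116.
That loss of €116 beats the €916 the firm would lose by shutting down; producing recovers €800 of fixed cost.

Profit = -€116 at Q = 10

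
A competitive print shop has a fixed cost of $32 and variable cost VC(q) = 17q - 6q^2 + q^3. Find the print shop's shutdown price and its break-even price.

Shutdown price = $8; break-even price = $17

AVC = 17 - 6q + q^2; minimized at q = 3, giving min AVC = $8. That is the shutdown price.
ATC = 32/q + 17 - 6q + q^2. Setting dATC/dq = −32/q^2 − 6 + 2q = 0 gives q = 4 (since 2·4^3 − 6·4^2 = 32).
min ATC = 32/4 + 17 − 6·4 + 4^2 = $17. That is the break-even price.
Between these two prices the firm operates at a loss; above $17 it earns a profit.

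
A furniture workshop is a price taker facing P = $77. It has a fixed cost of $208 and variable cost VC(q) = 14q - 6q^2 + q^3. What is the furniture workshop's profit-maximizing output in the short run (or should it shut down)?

Produce at q = 7

Strip out fixed cost: VC = 14q - 6q^2 + q^3. Then AVC = 14 - 6q + q^2 and MC = 14 - 12q + 3q^2.
The AVC parabola has its vertex at q = 6/2 = 3, where AVC = 14 - 6·3 + 3^2 = $5.
Because $77 ≥ $5, revenue can cover variable cost; the firm operates.
P = MC gives -63 - 12q + 3q^2 = 0, with roots -3 and 7. Take the larger (rising MC): q* = 7.
Check: AVC at q = 7 is $21 ≤ P, so revenue covers variable cost.
Profit = P·q − TC = 77·7 − 355 = $184.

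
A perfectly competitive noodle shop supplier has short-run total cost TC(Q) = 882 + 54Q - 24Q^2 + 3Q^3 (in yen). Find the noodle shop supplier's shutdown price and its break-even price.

Shutdown price = min AVC. AVC = 54 - 24Q + 3Q^2, with vertex at Q = 4 and minimum ¥6.
ATC = 882/Q + 54 - 24Q + 3Q^2. Setting dATC/dQ = −882/Q^2 − 24 + 6Q = 0 gives Q = 7 (since 6·7^3 − 24·7^2 = 882).
min ATC = 882/7 + 54 − 24·7 + 3·7^2 = ¥159. That is the break-even price.
Between these two prices the firm operates at a loss; above ¥159 it earns a profit.

Shutdown price = ¥6; break-even price = ¥159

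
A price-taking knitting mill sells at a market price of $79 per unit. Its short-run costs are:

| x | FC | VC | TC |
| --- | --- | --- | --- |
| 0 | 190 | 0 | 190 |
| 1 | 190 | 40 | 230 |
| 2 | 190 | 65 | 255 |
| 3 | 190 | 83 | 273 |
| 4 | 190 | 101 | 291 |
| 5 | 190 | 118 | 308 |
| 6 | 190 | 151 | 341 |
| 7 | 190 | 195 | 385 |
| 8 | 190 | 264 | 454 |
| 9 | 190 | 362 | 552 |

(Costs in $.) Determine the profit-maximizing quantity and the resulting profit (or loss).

x = 8; profit = $178

Tabulate TR − TC: x=0: -190; x=1: -151; x=2: -97; x=3: -36; x=4: 25; x=5: 87; x=6: 133; x=7: 168; x=8: 178; x=9: 159.
Profit is maximized at x = 8. AVC there is 264/8 = $33 ≤ P, so producing beats shutting down (which would give -$190).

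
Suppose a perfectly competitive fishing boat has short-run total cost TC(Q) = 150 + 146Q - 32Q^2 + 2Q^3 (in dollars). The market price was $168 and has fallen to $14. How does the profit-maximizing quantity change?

MC = 146 - 64Q + 6Q^2; the shutdown threshold is min AVC = $18 (at Q = 8).
With P = $168 above the shutdown price, P = MC gives Q = 11.
At P = $14 < min AVC = $18, price no longer covers variable cost at any output, so the firm shuts down: Q = 0.

Output falls from 11 to 0 (the firm shuts down)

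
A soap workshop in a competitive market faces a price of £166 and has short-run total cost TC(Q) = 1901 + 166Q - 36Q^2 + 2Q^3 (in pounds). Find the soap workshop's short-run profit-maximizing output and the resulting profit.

Profit = -£173 at Q = 12

AVC = 166 - 36Q + 2Q^2 has its minimum £4 at Q = 9; price £166 clears that bar, so the firm operates.
MC = 166 - 72Q + 6Q^2. Setting P = MC and taking the root on the rising branch gives Q* = 12.
TR = 166·12 = 1992. TC = 1901 + 264 = 2165. Profit = 1992 − 2165 = -£173.
That loss of £173 beats the £1901 the firm would lose by shutting down; producing recovers £1728 of fixed cost.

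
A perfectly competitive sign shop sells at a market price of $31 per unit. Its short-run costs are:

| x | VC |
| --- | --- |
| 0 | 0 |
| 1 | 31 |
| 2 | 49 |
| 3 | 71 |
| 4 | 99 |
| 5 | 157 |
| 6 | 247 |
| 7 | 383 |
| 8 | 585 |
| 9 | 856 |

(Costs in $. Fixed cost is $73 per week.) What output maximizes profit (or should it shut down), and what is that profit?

x = 4; profit = -$48

Profit at each row (π = 31x − TC): x=0: -73; x=1: -73; x=2: -60; x=3: -51; x=4: -48; x=5: -75; x=6: -134; x=7: -239; x=8: -410; x=9: -650.
Profit is maximized at x = 4. AVC there is 99/4 = $24.75 ≤ P, so producing beats shutting down (which would give -$73).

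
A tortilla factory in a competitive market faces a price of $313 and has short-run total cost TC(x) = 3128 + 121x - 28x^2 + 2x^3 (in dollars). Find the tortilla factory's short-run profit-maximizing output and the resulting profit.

Profit = -$248 at x = 12

AVC = 121 - 28x + 2x^2; min AVC = $23 at x = 7. Since P = $313 ≥ min AVC, the firm produces.
MC = 121 - 56x + 6x^2. Setting P = MC and taking the root on the rising branch gives x* = 12.
TR = 313·12 = 3756. TC = 3128 + 876 = 4004. Profit = 3756 − 4004 = -$248.
By producing, the firm covers all variable cost plus $2880 of fixed cost; shutting down would lose the full $3128.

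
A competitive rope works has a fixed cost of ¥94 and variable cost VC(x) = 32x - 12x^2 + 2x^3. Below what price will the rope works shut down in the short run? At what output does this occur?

The shutdown price is the minimum of AVC. VC = 32x - 12x^2 + 2x^3, so AVC = 32 - 12x + 2x^2.
At the minimum of AVC, MC = AVC. MC = 32 - 24x + 6x^2; setting MC = AVC gives 4x^2 - 12x = 0, so x = 3. min AVC = 14.
For P < ¥14 the firm produces nothing.

¥14 per unit, at x = 3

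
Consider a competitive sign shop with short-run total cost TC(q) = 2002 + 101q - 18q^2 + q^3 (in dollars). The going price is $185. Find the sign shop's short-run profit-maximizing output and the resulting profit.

AVC = 101 - 18q + q^2 has its minimum $20 at q = 9; price $185 clears that bar, so the firm operates.
With MC = 101 - 36q + 3q^2, P = MC on the upward-sloping part at q* = 14.
TR = 185·14 = 2590. TC = 2002 + 630 = 2632. Profit = 2590 − 2632 = -$42.
That loss of $42 beats the $2002 the firm would lose by shutting down; producing recovers $1960 of fixed cost.

Profit = -$42 at q = 14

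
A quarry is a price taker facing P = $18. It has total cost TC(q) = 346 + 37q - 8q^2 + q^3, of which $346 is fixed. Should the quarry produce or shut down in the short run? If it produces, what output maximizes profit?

From TC, MC = TC'(q) = 37 - 16q + 3q^2 and AVC = VC/q = 37 - 8q + q^2.
AVC is minimized where dAVC/dq = -8 + 2q = 0, at q = 4; min AVC = 37 - 8·4 + 4^2 = $21.
With P < min AVC ($18 < $21), every unit sold adds to the loss.
The firm minimizes its loss by shutting down and losing only its fixed cost of $346.

Shut down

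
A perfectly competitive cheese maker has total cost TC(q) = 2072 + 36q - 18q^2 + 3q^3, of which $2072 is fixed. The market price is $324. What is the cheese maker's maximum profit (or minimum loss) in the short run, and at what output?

AVC = 36 - 18q + 3q^2 has its minimum $9 at q = 3; price $324 clears that bar, so the firm operates.
With MC = 36 - 36q + 9q^2, P = MC on the upward-sloping part at q* = 8.
TR = 324·8 = 2592. TC = 2072 + 672 = 2744. Profit = 2592 − 2744 = -$152.
By producing, the firm covers all variable cost plus $1920 of fixed cost; shutting down would lose the full $2072.

Profit = -$152 at q = 8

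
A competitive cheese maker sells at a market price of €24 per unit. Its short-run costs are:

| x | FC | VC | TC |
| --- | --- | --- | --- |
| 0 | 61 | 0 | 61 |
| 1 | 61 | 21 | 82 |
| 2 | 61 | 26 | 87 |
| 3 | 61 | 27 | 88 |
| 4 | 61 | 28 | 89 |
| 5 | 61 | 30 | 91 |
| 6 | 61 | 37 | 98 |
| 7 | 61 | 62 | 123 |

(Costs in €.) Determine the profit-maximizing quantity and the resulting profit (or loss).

x = 6; profit = €46

Tabulate TR − TC: x=0: -61; x=1: -58; x=2: -39; x=3: -16; x=4: 7; x=5: 29; x=6: 46; x=7: 45.
Profit is maximized at x = 6. AVC there is 37/6 = €6.17 ≤ P, so producing beats shutting down (which would give -€61).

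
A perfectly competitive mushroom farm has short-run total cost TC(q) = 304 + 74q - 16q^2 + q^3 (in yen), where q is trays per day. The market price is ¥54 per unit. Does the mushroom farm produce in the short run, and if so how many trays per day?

Strip out fixed cost: VC = 74q - 16q^2 + q^3. Then AVC = 74 - 16q + q^2 and MC = 74 - 32q + 3q^2.
AVC hits its minimum where MC = AVC, at q = 8, giving min AVC = 74 - 16·8 + 8^2 = ¥10.
Since P = ¥54 ≥ min AVC = ¥10, price covers variable cost and the firm should produce.
Solving P = MC: 20 - 32q + 3q^2 = 0 ⇒ q = 2/3 or 10. On the upward-sloping branch, q* = 10.
Check: AVC at q = 10 is ¥14 ≤ P, so revenue covers variable cost.
Profit = P·q − TC = 54·10 − 444 = ¥96.

Produce at q = 10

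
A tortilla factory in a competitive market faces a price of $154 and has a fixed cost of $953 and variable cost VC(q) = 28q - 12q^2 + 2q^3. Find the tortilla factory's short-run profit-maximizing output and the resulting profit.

AVC = 28 - 12q + 2q^2 has its minimum $10 at q = 3; price $154 clears that bar, so the firm operates.
With MC = 28 - 24q + 6q^2, P = MC on the upward-sloping part at q* = 7.
TR = 154·7 = 1078. TC = 953 + 294 = 1247. Profit = 1078 − 1247 = -$169.
That loss of $169 beats the $953 the firm would lose by shutting down; producing recovers $784 of fixed cost.

Profit = -$169 at q = 7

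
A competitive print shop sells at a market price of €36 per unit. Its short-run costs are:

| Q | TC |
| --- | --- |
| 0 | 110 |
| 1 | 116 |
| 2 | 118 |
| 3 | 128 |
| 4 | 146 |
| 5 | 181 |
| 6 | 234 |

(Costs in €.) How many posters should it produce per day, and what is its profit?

Q = 5; profit = -€1

Profit at each row (π = 36Q − TC): Q=0: -110; Q=1: -80; Q=2: -46; Q=3: -20; Q=4: -2; Q=5: -1; Q=6: -18.
Profit is maximized at Q = 5. AVC there is 71/5 = €14.20 ≤ P, so producing beats shutting down (which would give -€110).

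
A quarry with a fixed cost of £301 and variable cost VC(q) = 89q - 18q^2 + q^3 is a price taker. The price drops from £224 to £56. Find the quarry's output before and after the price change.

MC = 89 - 36q + 3q^2; the shutdown threshold is min AVC = £8 (at q = 9).
At P = £224 ≥ min AVC, set P = MC on the rising branch: q = 15.
At P = £56 ≥ min AVC, set P = MC: q = 11. The firm stays open but cuts output.

Output falls from 15 to 11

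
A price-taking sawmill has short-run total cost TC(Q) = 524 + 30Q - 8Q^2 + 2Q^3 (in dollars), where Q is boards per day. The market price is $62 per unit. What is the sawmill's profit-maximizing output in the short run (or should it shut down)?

Produce at Q = 4

From TC, MC = TC'(Q) = 30 - 16Q + 6Q^2 and AVC = VC/Q = 30 - 8Q + 2Q^2.
AVC is minimized where dAVC/dQ = -8 + 4Q = 0, at Q = 2; min AVC = 30 - 8·2 + 2·2^2 = $22.
Because $62 ≥ $22, revenue can cover variable cost; the firm operates.
Solving P = MC: -32 - 16Q + 6Q^2 = 0 ⇒ Q = -4/3 or 4. On the upward-sloping branch, Q* = 4.
Check: AVC at Q = 4 is $30 ≤ P, so revenue covers variable cost.
Profit = P·Q − TC = 62·4 − 644 = -$396, a loss, but smaller than the $524 fixed cost the firm would lose by shutting down.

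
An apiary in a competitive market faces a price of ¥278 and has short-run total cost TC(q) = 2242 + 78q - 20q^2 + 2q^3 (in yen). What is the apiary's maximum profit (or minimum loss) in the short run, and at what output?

AVC = 78 - 20q + 2q^2 has its minimum ¥28 at q = 5; price ¥278 clears that bar, so the firm operates.
MC = 78 - 40q + 6q^2. Setting P = MC and taking the root on the rising branch gives q* = 10.
TR = 278·10 = 2780. TC = 2242 + 780 = 3022. Profit = 2780 − 3022 = -¥242.
Shutting down would mean losing the fixed cost of ¥2242, so operating at a loss of ¥242 is better by ¥2000.

Profit = -¥242 at q = 10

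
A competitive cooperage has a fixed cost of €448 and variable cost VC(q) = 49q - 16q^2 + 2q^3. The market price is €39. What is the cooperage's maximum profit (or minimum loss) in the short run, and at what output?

AVC = 49 - 16q + 2q^2 has its minimum €17 at q = 4; price €39 clears that bar, so the firm operates.
MC = 49 - 32q + 6q^2. Setting P = MC and taking the root on the rising branch gives q* = 5.
TR = 39·5 = 195. TC = 448 + 95 = 543. Profit = 195 − 543 = -€348.
Shutting down would mean losing the fixed cost of €448, so operating at a loss of €348 is better by €100.

Profit = -€348 at q = 5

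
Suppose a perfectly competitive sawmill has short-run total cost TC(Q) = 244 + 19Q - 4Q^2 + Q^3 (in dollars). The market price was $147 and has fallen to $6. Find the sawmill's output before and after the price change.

Output falls from 8 to 0 (the firm shuts down)

MC = 19 - 8Q + 3Q^2; the shutdown threshold is min AVC = $15 (at Q = 2).
At P = $147 ≥ min AVC, set P = MC on the rising branch: Q = 8.
At P = $6 < min AVC = $15, price no longer covers variable cost at any output, so the firm shuts down: Q = 0.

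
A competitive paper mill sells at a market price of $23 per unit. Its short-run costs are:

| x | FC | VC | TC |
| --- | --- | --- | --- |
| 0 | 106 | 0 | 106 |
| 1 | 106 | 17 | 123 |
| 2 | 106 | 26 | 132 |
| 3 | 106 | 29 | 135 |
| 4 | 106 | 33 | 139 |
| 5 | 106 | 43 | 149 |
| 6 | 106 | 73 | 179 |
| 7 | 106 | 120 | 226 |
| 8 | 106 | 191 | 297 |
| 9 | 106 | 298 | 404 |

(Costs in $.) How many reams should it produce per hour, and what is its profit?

x = 5; profit = -$34

Profit at each row (π = 23x − TC): x=0: -106; x=1: -100; x=2: -86; x=3: -66; x=4: -47; x=5: -34; x=6: -41; x=7: -65; x=8: -113; x=9: -197.
Profit is maximized at x = 5. AVC there is 43/5 = $8.60 ≤ P, so producing beats shutting down (which would give -$106).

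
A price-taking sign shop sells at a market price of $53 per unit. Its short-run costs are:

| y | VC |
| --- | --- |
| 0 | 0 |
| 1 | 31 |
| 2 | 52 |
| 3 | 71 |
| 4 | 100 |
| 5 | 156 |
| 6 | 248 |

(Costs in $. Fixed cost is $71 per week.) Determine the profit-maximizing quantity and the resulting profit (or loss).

y = 4; profit = $41

Compute π = P·y − TC at each output: y=0: -71; y=1: -49; y=2: -17; y=3: 17; y=4: 41; y=5: 38; y=6: -1.
Profit is maximized at y = 4. AVC there is 100/4 = $25 ≤ P, so producing beats shutting down (which would give -$71).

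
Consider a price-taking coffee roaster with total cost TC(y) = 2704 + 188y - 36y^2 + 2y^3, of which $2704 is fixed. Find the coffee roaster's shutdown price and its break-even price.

AVC = 188 - 36y + 2y^2; minimized at y = 9, giving min AVC = $26. That is the shutdown price.
ATC = 2704/y + 188 - 36y + 2y^2. Setting dATC/dy = −2704/y^2 − 36 + 4y = 0 gives y = 13 (since 4·13^3 − 36·13^2 = 2704).
min ATC = 2704/13 + 188 − 36·13 + 2·13^2 = $266. That is the break-even price.
Between these two prices the firm operates at a loss; above $266 it earns a profit.

Shutdown price = $26; break-even price = $266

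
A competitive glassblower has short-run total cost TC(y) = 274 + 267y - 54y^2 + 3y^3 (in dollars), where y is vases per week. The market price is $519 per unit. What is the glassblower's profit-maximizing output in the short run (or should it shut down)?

Produce at y = 14

Variable cost is VC = 267y - 54y^2 + 3y^3, so AVC = VC/y = 267 - 54y + 3y^2 and MC = dTC/dy = 267 - 108y + 9y^2.
AVC is minimized where dAVC/dy = -54 + 6y = 0, at y = 9; min AVC = 267 - 54·9 + 3·9^2 = $24.
Because $519 ≥ $24, revenue can cover variable cost; the firm operates.
Set P = MC: 519 = 267 - 108y + 9y^2 → -252 - 108y + 9y^2 = 0. The roots are y = -2 and y = 14; the profit-maximizing output is on the rising part of MC, so y* = 14.
Check: AVC at y = 14 is $99 ≤ P, so revenue covers variable cost.
Profit = P·y − TC = 519·14 − 1660 = $5606.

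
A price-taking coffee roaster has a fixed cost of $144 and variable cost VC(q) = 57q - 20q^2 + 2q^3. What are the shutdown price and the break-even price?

Shutdown price = $7; break-even price = $33

Shutdown price = min AVC. AVC = 57 - 20q + 2q^2, with vertex at q = 5 and minimum $7.
ATC = 144/q + 57 - 20q + 2q^2. Setting dATC/dq = −144/q^2 − 20 + 4q = 0 gives q = 6 (since 4·6^3 − 20·6^2 = 144).
min ATC = 144/6 + 57 − 20·6 + 2·6^2 = $33. That is the break-even price.
Between these two prices the firm operates at a loss; above $33 it earns a profit.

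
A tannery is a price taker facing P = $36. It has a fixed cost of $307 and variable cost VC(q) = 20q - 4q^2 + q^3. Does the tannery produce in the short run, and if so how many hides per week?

Produce at q = 4

Variable cost is VC = 20q - 4q^2 + q^3, so AVC = VC/q = 20 - 4q + q^2 and MC = dTC/dq = 20 - 8q + 3q^2.
AVC hits its minimum where MC = AVC, at q = 2, giving min AVC = 20 - 4·2 + 2^2 = $16.
Since P = $36 ≥ min AVC = $16, price covers variable cost and the firm should produce.
Set P = MC: 36 = 20 - 8q + 3q^2 → -16 - 8q + 3q^2 = 0. The roots are q = -4/3 and q = 4; the profit-maximizing output is on the rising part of MC, so q* = 4.
Check: AVC at q = 4 is $20 ≤ P, so revenue covers variable cost.
Profit = P·q − TC = 36·4 − 387 = -$243, a loss, but smaller than the $307 fixed cost the firm would lose by shutting down.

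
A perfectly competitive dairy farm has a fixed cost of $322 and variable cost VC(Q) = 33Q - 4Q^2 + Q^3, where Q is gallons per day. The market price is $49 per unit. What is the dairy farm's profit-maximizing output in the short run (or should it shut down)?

Produce at Q = 4

Strip out fixed cost: VC = 33Q - 4Q^2 + Q^3. Then AVC = 33 - 4Q + Q^2 and MC = 33 - 8Q + 3Q^2.
AVC is minimized where dAVC/dQ = -4 + 2Q = 0, at Q = 2; min AVC = 33 - 4·2 + 2^2 = $29.
P = $49 exceeds min AVC = $29, so the firm stays open.
Set P = MC: 49 = 33 - 8Q + 3Q^2 → -16 - 8Q + 3Q^2 = 0. The roots are Q = -4/3 and Q = 4; the profit-maximizing output is on the rising part of MC, so Q* = 4.
Check: AVC at Q = 4 is $33 ≤ P, so revenue covers variable cost.
Profit = P·Q − TC = 49·4 − 454 = -$258, a loss, but smaller than the $322 fixed cost the firm would lose by shutting down.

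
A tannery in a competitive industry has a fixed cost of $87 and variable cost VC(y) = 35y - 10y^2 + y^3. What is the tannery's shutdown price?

$10 per unit

The shutdown price is the minimum of AVC. VC = 35y - 10y^2 + y^3, so AVC = 35 - 10y + y^2.
At the minimum of AVC, MC = AVC. MC = 35 - 20y + 3y^2; setting MC = AVC gives 2y^2 - 10y = 0, so y = 5. min AVC = 10.
For P < $10 the firm produces nothing.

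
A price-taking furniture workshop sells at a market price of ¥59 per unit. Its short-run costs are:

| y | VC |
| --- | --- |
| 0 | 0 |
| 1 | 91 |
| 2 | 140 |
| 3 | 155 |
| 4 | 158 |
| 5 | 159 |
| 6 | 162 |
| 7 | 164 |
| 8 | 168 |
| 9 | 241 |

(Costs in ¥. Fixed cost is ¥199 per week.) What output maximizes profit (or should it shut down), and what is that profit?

Compute π = P·y − TC at each output: y=0: -199; y=1: -231; y=2: -221; y=3: -177; y=4: -121; y=5: -63; y=6: -7; y=7: 50; y=8: 105; y=9: 91.
Profit is maximized at y = 8. AVC there is 168/8 = ¥21 ≤ P, so producing beats shutting down (which would give -¥199).

y = 8; profit = ¥105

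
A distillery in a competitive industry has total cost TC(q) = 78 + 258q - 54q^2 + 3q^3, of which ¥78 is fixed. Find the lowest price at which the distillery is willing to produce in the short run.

Short-run supply begins at min AVC. From VC = 258q - 54q^2 + 3q^3, AVC = 258 - 54q + 3q^2.
dAVC/dq = -54 + 6q = 0 gives q = 9. min AVC = 258 - 54·9 + 3·9^2 = 15.
The firm shuts down for any P below ¥15.

¥15 per unit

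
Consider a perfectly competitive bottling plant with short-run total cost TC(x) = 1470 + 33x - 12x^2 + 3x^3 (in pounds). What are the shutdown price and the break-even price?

Shutdown price = min AVC. AVC = 33 - 12x + 3x^2, with vertex at x = 2 and minimum £21.
ATC = 1470/x + 33 - 12x + 3x^2. Setting dATC/dx = −1470/x^2 − 12 + 6x = 0 gives x = 7 (since 6·7^3 − 12·7^2 = 1470).
min ATC = 1470/7 + 33 − 12·7 + 3·7^2 = £306. That is the break-even price.
Between these two prices the firm operates at a loss; above £306 it earns a profit.

Shutdown price = £21; break-even price = £306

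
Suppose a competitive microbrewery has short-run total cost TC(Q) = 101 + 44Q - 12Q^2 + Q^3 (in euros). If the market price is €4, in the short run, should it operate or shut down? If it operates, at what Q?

Shut down

From TC, MC = TC'(Q) = 44 - 24Q + 3Q^2 and AVC = VC/Q = 44 - 12Q + Q^2.
The AVC parabola has its vertex at Q = 12/2 = 6, where AVC = 44 - 12·6 + 6^2 = €8.
With P < min AVC (€4 < €8), every unit sold adds to the loss.
The firm minimizes its loss by shutting down and losing only its fixed cost of €101.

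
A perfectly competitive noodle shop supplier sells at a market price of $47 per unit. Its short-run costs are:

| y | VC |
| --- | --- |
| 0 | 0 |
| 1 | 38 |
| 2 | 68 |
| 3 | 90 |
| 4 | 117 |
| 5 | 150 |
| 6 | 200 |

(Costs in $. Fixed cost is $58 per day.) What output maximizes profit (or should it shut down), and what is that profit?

y = 5; profit = $27

Profit at each row (π = 47y − TC): y=0: -58; y=1: -49; y=2: -32; y=3: -7; y=4: 13; y=5: 27; y=6: 24.
Profit is maximized at y = 5. AVC there is 150/5 = $30 ≤ P, so producing beats shutting down (which would give -$58).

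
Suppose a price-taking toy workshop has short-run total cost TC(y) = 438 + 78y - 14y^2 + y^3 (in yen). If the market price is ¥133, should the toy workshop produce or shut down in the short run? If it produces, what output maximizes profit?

Produce at y = 11

Strip out fixed cost: VC = 78y - 14y^2 + y^3. Then AVC = 78 - 14y + y^2 and MC = 78 - 28y + 3y^2.
AVC is minimized where dAVC/dy = -14 + 2y = 0, at y = 7; min AVC = 78 - 14·7 + 7^2 = ¥29.
Since P = ¥133 ≥ min AVC = ¥29, price covers variable cost and the firm should produce.
Set P = MC: 133 = 78 - 28y + 3y^2 → -55 - 28y + 3y^2 = 0. The roots are y = -5/3 and y = 11; the profit-maximizing output is on the rising part of MC, so y* = 11.
Check: AVC at y = 11 is ¥45 ≤ P, so revenue covers variable cost.
Profit = P·y − TC = 133·11 − 933 = ¥530.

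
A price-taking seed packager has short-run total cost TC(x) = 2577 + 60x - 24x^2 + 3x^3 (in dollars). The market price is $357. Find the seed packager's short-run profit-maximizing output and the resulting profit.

Profit = -$147 at x = 9

AVC = 60 - 24x + 3x^2 has its minimum $12 at x = 4; price $357 clears that bar, so the firm operates.
With MC = 60 - 48x + 9x^2, P = MC on the upward-sloping part at x* = 9.
TR = 357·9 = 3213. TC = 2577 + 783 = 3360. Profit = 3213 − 3360 = -$147.
Shutting down would mean losing the fixed cost of $2577, so operating at a loss of $147 is better by $2430.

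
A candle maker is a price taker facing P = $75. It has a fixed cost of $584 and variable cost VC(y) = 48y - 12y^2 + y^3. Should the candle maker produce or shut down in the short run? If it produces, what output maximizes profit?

From TC, MC = TC'(y) = 48 - 24y + 3y^2 and AVC = VC/y = 48 - 12y + y^2.
AVC is minimized where dAVC/dy = -12 + 2y = 0, at y = 6; min AVC = 48 - 12·6 + 6^2 = $12.
Since P = $75 ≥ min AVC = $12, price covers variable cost and the firm should produce.
Set P = MC: 75 = 48 - 24y + 3y^2 → -27 - 24y + 3y^2 = 0. The roots are y = -1 and y = 9; the profit-maximizing output is on the rising part of MC, so y* = 9.
Check: AVC at y = 9 is $21 ≤ P, so revenue covers variable cost.
Profit = P·y − TC = 75·9 − 773 = -$98, a loss, but smaller than the $584 fixed cost the firm would lose by shutting down.

Produce at y = 9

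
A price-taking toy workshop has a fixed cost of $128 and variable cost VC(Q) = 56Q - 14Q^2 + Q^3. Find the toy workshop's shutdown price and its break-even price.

AVC = 56 - 14Q + Q^2; minimized at Q = 7, giving min AVC = $7. That is the shutdown price.
ATC = 128/Q + 56 - 14Q + Q^2. Setting dATC/dQ = −128/Q^2 − 14 + 2Q = 0 gives Q = 8 (since 2·8^3 − 14·8^2 = 128).
min ATC = 128/8 + 56 − 14·8 + 8^2 = $24. That is the break-even price.
Between these two prices the firm operates at a loss; above $24 it earns a profit.

Shutdown price = $7; break-even price = $24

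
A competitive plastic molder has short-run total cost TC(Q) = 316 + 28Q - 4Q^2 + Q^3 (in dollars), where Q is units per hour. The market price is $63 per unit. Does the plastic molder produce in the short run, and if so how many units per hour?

Variable cost is VC = 28Q - 4Q^2 + Q^3, so AVC = VC/Q = 28 - 4Q + Q^2 and MC = dTC/dQ = 28 - 8Q + 3Q^2.
AVC hits its minimum where MC = AVC, at Q = 2, giving min AVC = 28 - 4·2 + 2^2 = $24.
P = $63 exceeds min AVC = $24, so the firm stays open.
Set P = MC: 63 = 28 - 8Q + 3Q^2 → -35 - 8Q + 3Q^2 = 0. The roots are Q = -7/3 and Q = 5; the profit-maximizing output is on the rising part of MC, so Q* = 5.
Check: AVC at Q = 5 is $33 ≤ P, so revenue covers variable cost.
Profit = P·Q − TC = 63·5 − 481 = -$166, a loss, but smaller than the $316 fixed cost the firm would lose by shutting down.

Produce at Q = 5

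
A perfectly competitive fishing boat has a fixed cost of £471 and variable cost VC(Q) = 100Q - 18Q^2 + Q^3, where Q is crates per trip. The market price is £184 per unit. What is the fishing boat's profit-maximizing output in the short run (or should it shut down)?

From TC, MC = TC'(Q) = 100 - 36Q + 3Q^2 and AVC = VC/Q = 100 - 18Q + Q^2.
AVC is minimized where dAVC/dQ = -18 + 2Q = 0, at Q = 9; min AVC = 100 - 18·9 + 9^2 = £19.
Since P = £184 ≥ min AVC = £19, price covers variable cost and the firm should produce.
P = MC gives -84 - 36Q + 3Q^2 = 0, with roots -2 and 14. Take the larger (rising MC): Q* = 14.
Check: AVC at Q = 14 is £44 ≤ P, so revenue covers variable cost.
Profit = P·Q − TC = 184·14 − 1087 = £1489.

Produce at Q = 14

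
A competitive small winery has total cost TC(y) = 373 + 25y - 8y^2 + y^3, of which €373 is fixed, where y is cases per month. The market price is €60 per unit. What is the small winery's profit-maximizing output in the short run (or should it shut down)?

Produce at y = 7

Variable cost is VC = 25y - 8y^2 + y^3, so AVC = VC/y = 25 - 8y + y^2 and MC = dTC/dy = 25 - 16y + 3y^2.
AVC hits its minimum where MC = AVC, at y = 4, giving min AVC = 25 - 8·4 + 4^2 = €9.
Since P = €60 ≥ min AVC = €9, price covers variable cost and the firm should produce.
Set P = MC: 60 = 25 - 16y + 3y^2 → -35 - 16y + 3y^2 = 0. The roots are y = -5/3 and y = 7; the profit-maximizing output is on the rising part of MC, so y* = 7.
Check: AVC at y = 7 is €18 ≤ P, so revenue covers variable cost.
Profit = P·y − TC = 60·7 − 499 = -€79, a loss, but smaller than the €373 fixed cost the firm would lose by shutting down.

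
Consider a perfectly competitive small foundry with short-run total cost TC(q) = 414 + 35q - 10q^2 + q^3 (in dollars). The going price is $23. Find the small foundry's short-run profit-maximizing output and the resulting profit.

AVC = 35 - 10q + q^2 has its minimum $10 at q = 5; price $23 clears that bar, so the firm operates.
MC = 35 - 20q + 3q^2. Setting P = MC and taking the root on the rising branch gives q* = 6.
TR = 23·6 = 138. TC = 414 + 66 = 480. Profit = 138 − 480 = -$342.
That loss of $342 beats the $414 the firm would lose by shutting down; producing recovers $72 of fixed cost.

Profit = -$342 at q = 6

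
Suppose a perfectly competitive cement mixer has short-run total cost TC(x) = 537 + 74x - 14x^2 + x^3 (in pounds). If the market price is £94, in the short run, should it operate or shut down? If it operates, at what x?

Variable cost is VC = 74x - 14x^2 + x^3, so AVC = VC/x = 74 - 14x + x^2 and MC = dTC/dx = 74 - 28x + 3x^2.
AVC is minimized where dAVC/dx = -14 + 2x = 0, at x = 7; min AVC = 74 - 14·7 + 7^2 = £25.
Since P = £94 ≥ min AVC = £25, price covers variable cost and the firm should produce.
Set P = MC: 94 = 74 - 28x + 3x^2 → -20 - 28x + 3x^2 = 0. The roots are x = -2/3 and x = 10; the profit-maximizing output is on the rising part of MC, so x* = 10.
Check: AVC at x = 10 is £34 ≤ P, so revenue covers variable cost.
Profit = P·x − TC = 94·10 − 877 = £63.

Produce at x = 10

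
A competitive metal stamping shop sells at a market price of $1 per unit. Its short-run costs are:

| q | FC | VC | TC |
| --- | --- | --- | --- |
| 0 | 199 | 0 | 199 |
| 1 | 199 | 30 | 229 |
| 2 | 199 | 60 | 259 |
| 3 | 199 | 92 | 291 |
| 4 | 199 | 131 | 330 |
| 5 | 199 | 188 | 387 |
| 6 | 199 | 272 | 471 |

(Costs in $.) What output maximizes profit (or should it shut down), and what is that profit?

Profit at each row (π = 1q − TC): q=0: -199; q=1: -228; q=2: -257; q=3: -288; q=4: -326; q=5: -382; q=6: -465.
Profit is highest at q = 0. Equivalently, the lowest AVC in the table is 30/1 ≈ $30 at q = 1, and P = $1 falls below it — price never covers variable cost, so the firm shuts down and loses only its fixed cost.

q = 0 (shut down); profit = -$199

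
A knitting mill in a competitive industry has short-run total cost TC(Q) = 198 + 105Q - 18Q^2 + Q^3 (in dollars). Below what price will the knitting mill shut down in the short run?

The firm shuts down when price falls below the minimum of average variable cost. AVC = VC/Q = 105 - 18Q + Q^2.
At the minimum of AVC, MC = AVC. MC = 105 - 36Q + 3Q^2; setting MC = AVC gives 2Q^2 - 18Q = 0, so Q = 9. min AVC = 24.
So the shutdown price is $24.

$24 per unit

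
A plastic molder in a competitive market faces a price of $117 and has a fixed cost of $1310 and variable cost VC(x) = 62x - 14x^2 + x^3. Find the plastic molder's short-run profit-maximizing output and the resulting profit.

AVC = 62 - 14x + x^2; min AVC = $13 at x = 7. Since P = $117 ≥ min AVC, the firm produces.
With MC = 62 - 28x + 3x^2, P = MC on the upward-sloping part at x* = 11.
TR = 117·11 = 1287. TC = 1310 + 319 = 1629. Profit = 1287 − 1629 = -$342.
By producing, the firm covers all variable cost plus $968 of fixed cost; shutting down would lose the full $1310.

Profit = -$342 at x = 11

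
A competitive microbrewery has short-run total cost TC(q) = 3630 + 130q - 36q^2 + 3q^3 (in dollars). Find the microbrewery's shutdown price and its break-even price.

Shutdown price = $22; break-even price = $427

AVC = 130 - 36q + 3q^2; minimized at q = 6, giving min AVC = $22. That is the shutdown price.
ATC = 3630/q + 130 - 36q + 3q^2. Setting dATC/dq = −3630/q^2 − 36 + 6q = 0 gives q = 11 (since 6·11^3 − 36·11^2 = 3630).
min ATC = 3630/11 + 130 − 36·11 + 3·11^2 = $427. That is the break-even price.
Between these two prices the firm operates at a loss; above $427 it earns a profit.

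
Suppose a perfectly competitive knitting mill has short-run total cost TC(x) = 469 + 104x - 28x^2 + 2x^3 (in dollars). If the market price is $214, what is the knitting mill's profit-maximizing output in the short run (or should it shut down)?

From TC, MC = TC'(x) = 104 - 56x + 6x^2 and AVC = VC/x = 104 - 28x + 2x^2.
The AVC parabola has its vertex at x = 28/4 = 7, where AVC = 104 - 28·7 + 2·7^2 = $6.
Because $214 ≥ $6, revenue can cover variable cost; the firm operates.
Set P = MC: 214 = 104 - 56x + 6x^2 → -110 - 56x + 6x^2 = 0. The roots are x = -5/3 and x = 11; the profit-maximizing output is on the rising part of MC, so x* = 11.
Check: AVC at x = 11 is $38 ≤ P, so revenue covers variable cost.
Profit = P·x − TC = 214·11 − 887 = $1467.

Produce at x = 11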